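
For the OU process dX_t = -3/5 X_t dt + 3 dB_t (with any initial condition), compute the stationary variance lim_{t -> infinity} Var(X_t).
lim Var(X_t) = 15/2

The OU SDE dX = -theta X dt + sigma dB admits the integrating factor exp(theta t): d(exp(theta t) X_t) = sigma exp(theta t) dB_t. Integrating from 0 to t gives X_t = x_0 * exp(-theta t) + sigma * int_0^t exp(-theta (t-s)) dB_s for any initial x_0. The Itô integral has variance (by the Itô isometry) sigma^2 * int_0^t exp(-2 theta (t - s)) ds = sigma^2 * (1 - exp(-2 theta t)) / (2 theta), independent of x_0.
With theta = 3/5, sigma = 3:
  Var(X_t) = (3)^2 * (1 - exp(-2*3/5 t)) / (2 * 3/5) = 15/2 - 15*exp(-6*t/5)/2.
As t -> infinity, exp(-2*3/5 t) -> 0, so the stationary variance is sigma^2 / (2 theta) = 15/2.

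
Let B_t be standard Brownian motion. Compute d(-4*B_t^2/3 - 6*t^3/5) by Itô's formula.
d(-4*B_t^2/3 - 6*t^3/5) = (-18*t^2/5 - 4/3) dt + (-8*B_t/3) dB_t

Itô's formula for f(t, x): d f(t, B_t) = (f_t + (1/2) f_xx) dt + f_x dB_t. Compute partials of f(t, x) = -6*t^3/5 - 4*x^2/3:
  f_t(t,x)  = -18*t^2/5
  f_x(t,x)  = -8*x/3
  f_xx(t,x) = -8/3
Assemble drift = f_t + (1/2) f_xx = -18*t^2/5 - 4/3 and diffusion = f_x = -8*x/3. Substituting x = B_t:
  d(-4*B_t^2/3 - 6*t^3/5) = (-18*t^2/5 - 4/3) dt + (-8*B_t/3) dB_t.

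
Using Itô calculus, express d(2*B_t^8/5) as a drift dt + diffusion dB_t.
d(2*B_t^8/5) = (56*B_t^6/5) dt + (16*B_t^7/5) dB_t

Itô's formula for f(B_t) gives d f(B_t) = f'(B_t) dB_t + (1/2) f''(B_t) dt. Compute derivatives of f(x) = 2*x^8/5:
  f'(x)  = 16*x^7/5
  f''(x) = 112*x^6/5
Substitute x = B_t and multiply the f'' term by 1/2:
  drift     = (1/2) * (112*x^6/5) evaluated at B_t = 56*B_t^6/5
  diffusion = (16*x^7/5) evaluated at B_t = 16*B_t^7/5
Therefore d(2*B_t^8/5) = (56*B_t^6/5) dt + (16*B_t^7/5) dB_t.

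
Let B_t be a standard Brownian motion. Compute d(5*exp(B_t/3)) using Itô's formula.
d(5*exp(B_t/3)) = (5*exp(B_t/3)/18) dt + (5*exp(B_t/3)/3) dB_t

Itô's formula for f(B_t) gives d f(B_t) = f'(B_t) dB_t + (1/2) f''(B_t) dt. Compute derivatives of f(x) = 5*exp(x/3):
  f'(x)  = 5*exp(x/3)/3
  f''(x) = 5*exp(x/3)/9
Substitute x = B_t and multiply the f'' term by 1/2:
  drift     = (1/2) * (5*exp(x/3)/9) evaluated at B_t = 5*exp(B_t/3)/18
  diffusion = (5*exp(x/3)/3) evaluated at B_t = 5*exp(B_t/3)/3
Therefore d(5*exp(B_t/3)) = (5*exp(B_t/3)/18) dt + (5*exp(B_t/3)/3) dB_t.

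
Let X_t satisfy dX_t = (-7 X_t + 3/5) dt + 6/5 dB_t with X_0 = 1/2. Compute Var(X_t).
Var(X_t) = 18/175 - 18*exp(-14*t)/175

The variance V(t) = Var(X_t) satisfies V'(t) = 2 a V(t) + c^2 with V(0) = 0 (drift coefficient is linear in X, diffusion is constant). With a = -7, c = 6/5, the solution is
  V(t) = (c^2 / (2 a)) * (exp(2 a t) - 1)
       = ((6/5)^2 / (2*(-7))) * (exp((-14) t) - 1)
       = 18/175 - 18*exp(-14*t)/175.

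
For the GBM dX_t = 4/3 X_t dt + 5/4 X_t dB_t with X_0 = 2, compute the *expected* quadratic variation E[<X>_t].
E[<X>_t] = 300*exp(203*t/48)/203 - 300/203

<X>_t = int_0^t ((5/4) * X_s)^2 ds. Taking expectation inside the integral: E[<X>_t] = (5/4)^2 * int_0^t E[X_s^2] ds. For GBM, E[X_s^2] = x_0^2 * exp((2 mu + sigma^2) s). Integrating:
  E[<X>_t] = (5/4)^2 * 2^2 * (exp((2*(4/3) + (5/4)^2) t) - 1) / (2*(4/3) + (5/4)^2)
           = (5/4)^2 * 2^2 * (exp((203/48) t) - 1) / (203/48) = 300*exp(203*t/48)/203 - 300/203.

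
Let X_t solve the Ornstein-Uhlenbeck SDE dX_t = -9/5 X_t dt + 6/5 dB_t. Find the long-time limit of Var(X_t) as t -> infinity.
lim Var(X_t) = 2/5

The OU SDE dX = -theta X dt + sigma dB admits the integrating factor exp(theta t): d(exp(theta t) X_t) = sigma exp(theta t) dB_t. Integrating from 0 to t gives X_t = x_0 * exp(-theta t) + sigma * int_0^t exp(-theta (t-s)) dB_s for any initial x_0. The Itô integral has variance (by the Itô isometry) sigma^2 * int_0^t exp(-2 theta (t - s)) ds = sigma^2 * (1 - exp(-2 theta t)) / (2 theta), independent of x_0.
With theta = 9/5, sigma = 6/5:
  Var(X_t) = (6/5)^2 * (1 - exp(-2*9/5 t)) / (2 * 9/5) = 2/5 - 2*exp(-18*t/5)/5.
As t -> infinity, exp(-2*9/5 t) -> 0, so the stationary variance is sigma^2 / (2 theta) = 2/5.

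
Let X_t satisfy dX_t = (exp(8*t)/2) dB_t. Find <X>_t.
<X>_t = exp(16*t)/64 - 1/64

For an Itô process dX_t = a(t) dt + b(t) dB_t, the quadratic variation is <X>_t = int_0^t b(s)^2 ds (the drift term does not contribute). Here b(s) = exp(8*s)/2, so
  b(s)^2 = exp(16*s)/4.
Integrating from 0 to t:
  <X>_t = int_0^t (exp(16*s)/4) ds = exp(16*t)/64 - 1/64.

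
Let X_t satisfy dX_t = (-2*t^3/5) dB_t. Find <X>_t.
<X>_t = 4*t^7/175

For an Itô process dX_t = a(t) dt + b(t) dB_t, the quadratic variation is <X>_t = int_0^t b(s)^2 ds (the drift term does not contribute). Here b(s) = -2*s^3/5, so
  b(s)^2 = 4*s^6/25.
Integrating from 0 to t:
  <X>_t = int_0^t (4*s^6/25) ds = 4*t^7/175.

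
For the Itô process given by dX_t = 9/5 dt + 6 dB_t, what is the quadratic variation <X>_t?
<X>_t = 36*t

For an Itô process dX_t = a(t) dt + b(t) dB_t, the quadratic variation is <X>_t = int_0^t b(s)^2 ds (the drift term does not contribute). Here b(s) = 6, so
  b(s)^2 = 36.
Integrating from 0 to t:
  <X>_t = int_0^t (36) ds = 36*t.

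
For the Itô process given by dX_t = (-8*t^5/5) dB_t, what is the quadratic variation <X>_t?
<X>_t = 64*t^11/275

For an Itô process dX_t = a(t) dt + b(t) dB_t, the quadratic variation is <X>_t = int_0^t b(s)^2 ds (the drift term does not contribute). Here b(s) = -8*s^5/5, so
  b(s)^2 = 64*s^10/25.
Integrating from 0 to t:
  <X>_t = int_0^t (64*s^10/25) ds = 64*t^11/275.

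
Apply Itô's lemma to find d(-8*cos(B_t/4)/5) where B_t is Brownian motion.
d(-8*cos(B_t/4)/5) = (cos(B_t/4)/20) dt + (2*sin(B_t/4)/5) dB_t

Itô's formula for f(B_t) gives d f(B_t) = f'(B_t) dB_t + (1/2) f''(B_t) dt. Compute derivatives of f(x) = -8*cos(x/4)/5:
  f'(x)  = 2*sin(x/4)/5
  f''(x) = cos(x/4)/10
Substitute x = B_t and multiply the f'' term by 1/2:
  drift     = (1/2) * (cos(x/4)/10) evaluated at B_t = cos(B_t/4)/20
  diffusion = (2*sin(x/4)/5) evaluated at B_t = 2*sin(B_t/4)/5
Therefore d(-8*cos(B_t/4)/5) = (cos(B_t/4)/20) dt + (2*sin(B_t/4)/5) dB_t.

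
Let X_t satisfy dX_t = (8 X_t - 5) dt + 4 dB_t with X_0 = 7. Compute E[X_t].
E[X_t] = 51*exp(8*t)/8 + 5/8

Taking expectations and using E[dB_t] = 0, the mean m(t) = E[X_t] satisfies the ODE m'(t) = a m(t) + b with m(0) = x_0. With a = 8, b = -5, x_0 = 7, the solution is
  m(t) = x_0 * exp(a t) + (b/a) * (exp(a t) - 1)
       = 7 * exp(8 t) + ((-5)/8) * (exp(8 t) - 1)
       = 51*exp(8*t)/8 + 5/8.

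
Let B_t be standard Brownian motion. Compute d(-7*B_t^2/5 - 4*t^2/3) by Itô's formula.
d(-7*B_t^2/5 - 4*t^2/3) = (-8*t/3 - 7/5) dt + (-14*B_t/5) dB_t

Itô's formula for f(t, x): d f(t, B_t) = (f_t + (1/2) f_xx) dt + f_x dB_t. Compute partials of f(t, x) = -4*t^2/3 - 7*x^2/5:
  f_t(t,x)  = -8*t/3
  f_x(t,x)  = -14*x/5
  f_xx(t,x) = -14/5
Assemble drift = f_t + (1/2) f_xx = -8*t/3 - 7/5 and diffusion = f_x = -14*x/5. Substituting x = B_t:
  d(-7*B_t^2/5 - 4*t^2/3) = (-8*t/3 - 7/5) dt + (-14*B_t/5) dB_t.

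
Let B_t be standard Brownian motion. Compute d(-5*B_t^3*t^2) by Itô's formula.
d(-5*B_t^3*t^2) = (5*B_t*t*(-2*B_t^2 - 3*t)) dt + (-15*B_t^2*t^2) dB_t

Itô's formula for f(t, x): d f(t, B_t) = (f_t + (1/2) f_xx) dt + f_x dB_t. Compute partials of f(t, x) = -5*t^2*x^3:
  f_t(t,x)  = -10*t*x^3
  f_x(t,x)  = -15*t^2*x^2
  f_xx(t,x) = -30*t^2*x
Assemble drift = f_t + (1/2) f_xx = 5*t*x*(-3*t - 2*x^2) and diffusion = f_x = -15*t^2*x^2. Substituting x = B_t:
  d(-5*B_t^3*t^2) = (5*B_t*t*(-2*B_t^2 - 3*t)) dt + (-15*B_t^2*t^2) dB_t.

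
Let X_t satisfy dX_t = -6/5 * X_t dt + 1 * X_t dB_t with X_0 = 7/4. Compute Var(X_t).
Var(X_t) = (49*exp(t) - 49)*exp(-12*t/5)/16

For GBM dX = mu X dt + sigma X dB with X_0 = x_0, apply Itô to Y = log X: dY = (mu - sigma^2/2) dt + sigma dB, so Y_t = log(x_0) + (mu - sigma^2/2) t + sigma B_t and hence X_t = x_0 * exp((mu - sigma^2/2) t + sigma B_t).
With mu = -6/5, sigma = 1, x_0 = 7/4, this gives:
  X_t = 7/4 * exp((-17/10) * t + (1) * B_t).
Since sigma*B_t ~ Normal(0, sigma^2 t), E[exp(sigma*B_t)] = exp(sigma^2 t / 2); so E[X_t] = x_0 * exp((mu - sigma^2/2) t) * exp(sigma^2 t / 2) = x_0 * exp(mu t) = 7*exp(-6*t/5)/4.
Var(X_t) = E[X_t^2] - (E[X_t])^2 = x_0^2 * exp(2 mu t) * (exp(sigma^2 t) - 1) = (49*exp(t) - 49)*exp(-12*t/5)/16.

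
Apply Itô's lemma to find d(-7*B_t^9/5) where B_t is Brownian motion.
d(-7*B_t^9/5) = (-252*B_t^7/5) dt + (-63*B_t^8/5) dB_t

Itô's formula for f(B_t) gives d f(B_t) = f'(B_t) dB_t + (1/2) f''(B_t) dt. Compute derivatives of f(x) = -7*x^9/5:
  f'(x)  = -63*x^8/5
  f''(x) = -504*x^7/5
Substitute x = B_t and multiply the f'' term by 1/2:
  drift     = (1/2) * (-504*x^7/5) evaluated at B_t = -252*B_t^7/5
  diffusion = (-63*x^8/5) evaluated at B_t = -63*B_t^8/5
Therefore d(-7*B_t^9/5) = (-252*B_t^7/5) dt + (-63*B_t^8/5) dB_t.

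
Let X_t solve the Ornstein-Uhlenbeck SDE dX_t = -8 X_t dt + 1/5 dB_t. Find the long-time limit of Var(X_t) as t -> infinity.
lim Var(X_t) = 1/400

The OU SDE dX = -theta X dt + sigma dB admits the integrating factor exp(theta t): d(exp(theta t) X_t) = sigma exp(theta t) dB_t. Integrating from 0 to t gives X_t = x_0 * exp(-theta t) + sigma * int_0^t exp(-theta (t-s)) dB_s for any initial x_0. The Itô integral has variance (by the Itô isometry) sigma^2 * int_0^t exp(-2 theta (t - s)) ds = sigma^2 * (1 - exp(-2 theta t)) / (2 theta), independent of x_0.
With theta = 8, sigma = 1/5:
  Var(X_t) = (1/5)^2 * (1 - exp(-2*8 t)) / (2 * 8) = 1/400 - exp(-16*t)/400.
As t -> infinity, exp(-2*8 t) -> 0, so the stationary variance is sigma^2 / (2 theta) = 1/400.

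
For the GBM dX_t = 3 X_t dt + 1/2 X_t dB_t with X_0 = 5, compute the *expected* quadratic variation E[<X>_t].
E[<X>_t] = exp(25*t/4) - 1

<X>_t = int_0^t ((1/2) * X_s)^2 ds. Taking expectation inside the integral: E[<X>_t] = (1/2)^2 * int_0^t E[X_s^2] ds. For GBM, E[X_s^2] = x_0^2 * exp((2 mu + sigma^2) s). Integrating:
  E[<X>_t] = (1/2)^2 * 5^2 * (exp((2*3 + (1/2)^2) t) - 1) / (2*3 + (1/2)^2)
           = (1/2)^2 * 5^2 * (exp((25/4) t) - 1) / (25/4) = exp(25*t/4) - 1.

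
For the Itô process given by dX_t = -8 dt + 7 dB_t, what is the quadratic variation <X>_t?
<X>_t = 49*t

For an Itô process dX_t = a(t) dt + b(t) dB_t, the quadratic variation is <X>_t = int_0^t b(s)^2 ds (the drift term does not contribute). Here b(s) = 7, so
  b(s)^2 = 49.
Integrating from 0 to t:
  <X>_t = int_0^t (49) ds = 49*t.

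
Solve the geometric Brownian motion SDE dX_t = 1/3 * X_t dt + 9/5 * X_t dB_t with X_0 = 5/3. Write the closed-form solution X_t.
X_t = 5/3 * exp((-193/150) * t + (9/5) * B_t)

For GBM dX = mu X dt + sigma X dB with X_0 = x_0, apply Itô to Y = log X: dY = (mu - sigma^2/2) dt + sigma dB, so Y_t = log(x_0) + (mu - sigma^2/2) t + sigma B_t and hence X_t = x_0 * exp((mu - sigma^2/2) t + sigma B_t).
With mu = 1/3, sigma = 9/5, x_0 = 5/3, this gives:
  X_t = 5/3 * exp((-193/150) * t + (9/5) * B_t).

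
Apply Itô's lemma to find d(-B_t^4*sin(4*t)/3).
d(-B_t^4*sin(4*t)/3) = (-2*B_t^2*(2*B_t^2*cos(4*t)/3 + sin(4*t))) dt + (-4*B_t^3*sin(4*t)/3) dB_t

Itô's formula for f(t, x): d f(t, B_t) = (f_t + (1/2) f_xx) dt + f_x dB_t. Compute partials of f(t, x) = -x^4*sin(4*t)/3:
  f_t(t,x)  = -4*x^4*cos(4*t)/3
  f_x(t,x)  = -4*x^3*sin(4*t)/3
  f_xx(t,x) = -4*x^2*sin(4*t)
Assemble drift = f_t + (1/2) f_xx = -2*x^2*(2*x^2*cos(4*t)/3 + sin(4*t)) and diffusion = f_x = -4*x^3*sin(4*t)/3. Substituting x = B_t:
  d(-B_t^4*sin(4*t)/3) = (-2*B_t^2*(2*B_t^2*cos(4*t)/3 + sin(4*t))) dt + (-4*B_t^3*sin(4*t)/3) dB_t.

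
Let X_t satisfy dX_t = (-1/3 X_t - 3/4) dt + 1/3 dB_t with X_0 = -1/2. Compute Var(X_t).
Var(X_t) = 1/6 - exp(-2*t/3)/6

The variance V(t) = Var(X_t) satisfies V'(t) = 2 a V(t) + c^2 with V(0) = 0 (drift coefficient is linear in X, diffusion is constant). With a = -1/3, c = 1/3, the solution is
  V(t) = (c^2 / (2 a)) * (exp(2 a t) - 1)
       = ((1/3)^2 / (2*(-1/3))) * (exp((-2/3) t) - 1)
       = 1/6 - exp(-2*t/3)/6.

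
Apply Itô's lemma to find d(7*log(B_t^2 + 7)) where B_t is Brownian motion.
d(7*log(B_t^2 + 7)) = (7*(7 - B_t^2)/(B_t^2 + 7)^2) dt + (14*B_t/(B_t^2 + 7)) dB_t

Itô's formula for f(B_t) gives d f(B_t) = f'(B_t) dB_t + (1/2) f''(B_t) dt. Compute derivatives of f(x) = 7*log(x^2 + 7):
  f'(x)  = 14*x/(x^2 + 7)
  f''(x) = 14*(7 - x^2)/(x^2 + 7)^2
Substitute x = B_t and multiply the f'' term by 1/2:
  drift     = (1/2) * (14*(7 - x^2)/(x^2 + 7)^2) evaluated at B_t = 7*(7 - B_t^2)/(B_t^2 + 7)^2
  diffusion = (14*x/(x^2 + 7)) evaluated at B_t = 14*B_t/(B_t^2 + 7)
Therefore d(7*log(B_t^2 + 7)) = (7*(7 - B_t^2)/(B_t^2 + 7)^2) dt + (14*B_t/(B_t^2 + 7)) dB_t.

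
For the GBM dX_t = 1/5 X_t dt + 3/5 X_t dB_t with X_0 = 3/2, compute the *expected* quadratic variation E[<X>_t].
E[<X>_t] = 81*exp(19*t/25)/76 - 81/76

<X>_t = int_0^t ((3/5) * X_s)^2 ds. Taking expectation inside the integral: E[<X>_t] = (3/5)^2 * int_0^t E[X_s^2] ds. For GBM, E[X_s^2] = x_0^2 * exp((2 mu + sigma^2) s). Integrating:
  E[<X>_t] = (3/5)^2 * (3/2)^2 * (exp((2*(1/5) + (3/5)^2) t) - 1) / (2*(1/5) + (3/5)^2)
           = (3/5)^2 * (3/2)^2 * (exp((19/25) t) - 1) / (19/25) = 81*exp(19*t/25)/76 - 81/76.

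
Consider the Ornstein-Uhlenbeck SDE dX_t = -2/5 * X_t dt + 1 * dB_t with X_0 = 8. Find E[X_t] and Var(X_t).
E[X_t] = 8*exp(-2*t/5); Var(X_t) = 5/4 - 5*exp(-4*t/5)/4

The OU SDE dX = -theta X dt + sigma dB admits the integrating factor exp(theta t): d(exp(theta t) X_t) = sigma exp(theta t) dB_t. Integrating from 0 to t:
  X_t = x_0 * exp(-theta t) + sigma * int_0^t exp(-theta (t-s)) dB_s.
The Itô integral has mean 0 and (by the Itô isometry) variance sigma^2 * int_0^t exp(-2 theta (t - s)) ds = sigma^2 * (1 - exp(-2 theta t)) / (2 theta).
With theta = 2/5, sigma = 1, x_0 = 8:
  E[X_t] = 8 * exp(-2/5 t) = 8*exp(-2*t/5)
  Var(X_t) = (1)^2 * (1 - exp(-2*2/5 t)) / (2 * 2/5) = 5/4 - 5*exp(-4*t/5)/4.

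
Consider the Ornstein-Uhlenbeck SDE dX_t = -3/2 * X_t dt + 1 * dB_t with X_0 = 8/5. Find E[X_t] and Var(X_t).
E[X_t] = 8*exp(-3*t/2)/5; Var(X_t) = 1/3 - exp(-3*t)/3

The OU SDE dX = -theta X dt + sigma dB admits the integrating factor exp(theta t): d(exp(theta t) X_t) = sigma exp(theta t) dB_t. Integrating from 0 to t:
  X_t = x_0 * exp(-theta t) + sigma * int_0^t exp(-theta (t-s)) dB_s.
The Itô integral has mean 0 and (by the Itô isometry) variance sigma^2 * int_0^t exp(-2 theta (t - s)) ds = sigma^2 * (1 - exp(-2 theta t)) / (2 theta).
With theta = 3/2, sigma = 1, x_0 = 8/5:
  E[X_t] = 8/5 * exp(-3/2 t) = 8*exp(-3*t/2)/5
  Var(X_t) = (1)^2 * (1 - exp(-2*3/2 t)) / (2 * 3/2) = 1/3 - exp(-3*t)/3.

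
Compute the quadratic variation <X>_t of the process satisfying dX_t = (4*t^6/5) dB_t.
<X>_t = 16*t^13/325

For an Itô process dX_t = a(t) dt + b(t) dB_t, the quadratic variation is <X>_t = int_0^t b(s)^2 ds (the drift term does not contribute). Here b(s) = 4*s^6/5, so
  b(s)^2 = 16*s^12/25.
Integrating from 0 to t:
  <X>_t = int_0^t (16*s^12/25) ds = 16*t^13/325.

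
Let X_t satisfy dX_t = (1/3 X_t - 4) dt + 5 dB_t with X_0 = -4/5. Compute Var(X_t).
Var(X_t) = 75*exp(2*t/3)/2 - 75/2

The variance V(t) = Var(X_t) satisfies V'(t) = 2 a V(t) + c^2 with V(0) = 0 (drift coefficient is linear in X, diffusion is constant). With a = 1/3, c = 5, the solution is
  V(t) = (c^2 / (2 a)) * (exp(2 a t) - 1)
       = (5^2 / (2*(1/3))) * (exp((2/3) t) - 1)
       = 75*exp(2*t/3)/2 - 75/2.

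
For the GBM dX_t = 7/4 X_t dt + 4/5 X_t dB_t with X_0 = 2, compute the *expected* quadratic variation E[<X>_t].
E[<X>_t] = 128*exp(207*t/50)/207 - 128/207

<X>_t = int_0^t ((4/5) * X_s)^2 ds. Taking expectation inside the integral: E[<X>_t] = (4/5)^2 * int_0^t E[X_s^2] ds. For GBM, E[X_s^2] = x_0^2 * exp((2 mu + sigma^2) s). Integrating:
  E[<X>_t] = (4/5)^2 * 2^2 * (exp((2*(7/4) + (4/5)^2) t) - 1) / (2*(7/4) + (4/5)^2)
           = (4/5)^2 * 2^2 * (exp((207/50) t) - 1) / (207/50) = 128*exp(207*t/50)/207 - 128/207.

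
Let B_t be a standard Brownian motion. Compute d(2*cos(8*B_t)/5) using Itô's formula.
d(2*cos(8*B_t)/5) = (-64*cos(8*B_t)/5) dt + (-16*sin(8*B_t)/5) dB_t

Itô's formula for f(B_t) gives d f(B_t) = f'(B_t) dB_t + (1/2) f''(B_t) dt. Compute derivatives of f(x) = 2*cos(8*x)/5:
  f'(x)  = -16*sin(8*x)/5
  f''(x) = -128*cos(8*x)/5
Substitute x = B_t and multiply the f'' term by 1/2:
  drift     = (1/2) * (-128*cos(8*x)/5) evaluated at B_t = -64*cos(8*B_t)/5
  diffusion = (-16*sin(8*x)/5) evaluated at B_t = -16*sin(8*B_t)/5
Therefore d(2*cos(8*B_t)/5) = (-64*cos(8*B_t)/5) dt + (-16*sin(8*B_t)/5) dB_t.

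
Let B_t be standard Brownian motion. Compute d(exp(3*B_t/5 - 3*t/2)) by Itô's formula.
d(exp(3*B_t/5 - 3*t/2)) = (-33*exp(3*B_t/5 - 3*t/2)/25) dt + (3*exp(3*B_t/5 - 3*t/2)/5) dB_t

Itô's formula for f(t, x): d f(t, B_t) = (f_t + (1/2) f_xx) dt + f_x dB_t. Compute partials of f(t, x) = exp(-3*t/2 + 3*x/5):
  f_t(t,x)  = -3*exp(-3*t/2 + 3*x/5)/2
  f_x(t,x)  = 3*exp(-3*t/2 + 3*x/5)/5
  f_xx(t,x) = 9*exp(-3*t/2 + 3*x/5)/25
Assemble drift = f_t + (1/2) f_xx = -33*exp(-3*t/2 + 3*x/5)/25 and diffusion = f_x = 3*exp(-3*t/2 + 3*x/5)/5. Substituting x = B_t:
  d(exp(3*B_t/5 - 3*t/2)) = (-33*exp(3*B_t/5 - 3*t/2)/25) dt + (3*exp(3*B_t/5 - 3*t/2)/5) dB_t.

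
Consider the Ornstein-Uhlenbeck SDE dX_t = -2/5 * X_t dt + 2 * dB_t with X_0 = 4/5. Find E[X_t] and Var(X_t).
E[X_t] = 4*exp(-2*t/5)/5; Var(X_t) = 5 - 5*exp(-4*t/5)

The OU SDE dX = -theta X dt + sigma dB admits the integrating factor exp(theta t): d(exp(theta t) X_t) = sigma exp(theta t) dB_t. Integrating from 0 to t:
  X_t = x_0 * exp(-theta t) + sigma * int_0^t exp(-theta (t-s)) dB_s.
The Itô integral has mean 0 and (by the Itô isometry) variance sigma^2 * int_0^t exp(-2 theta (t - s)) ds = sigma^2 * (1 - exp(-2 theta t)) / (2 theta).
With theta = 2/5, sigma = 2, x_0 = 4/5:
  E[X_t] = 4/5 * exp(-2/5 t) = 4*exp(-2*t/5)/5
  Var(X_t) = (2)^2 * (1 - exp(-2*2/5 t)) / (2 * 2/5) = 5 - 5*exp(-4*t/5).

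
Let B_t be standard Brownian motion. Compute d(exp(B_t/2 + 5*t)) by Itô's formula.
d(exp(B_t/2 + 5*t)) = (41*exp(B_t/2 + 5*t)/8) dt + (exp(B_t/2 + 5*t)/2) dB_t

Itô's formula for f(t, x): d f(t, B_t) = (f_t + (1/2) f_xx) dt + f_x dB_t. Compute partials of f(t, x) = exp(5*t + x/2):
  f_t(t,x)  = 5*exp(5*t + x/2)
  f_x(t,x)  = exp(5*t + x/2)/2
  f_xx(t,x) = exp(5*t + x/2)/4
Assemble drift = f_t + (1/2) f_xx = 41*exp(5*t + x/2)/8 and diffusion = f_x = exp(5*t + x/2)/2. Substituting x = B_t:
  d(exp(B_t/2 + 5*t)) = (41*exp(B_t/2 + 5*t)/8) dt + (exp(B_t/2 + 5*t)/2) dB_t.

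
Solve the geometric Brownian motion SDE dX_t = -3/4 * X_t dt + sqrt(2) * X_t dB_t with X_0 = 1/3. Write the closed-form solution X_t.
X_t = 1/3 * exp((-7/4) * t + (sqrt(2)) * B_t)

For GBM dX = mu X dt + sigma X dB with X_0 = x_0, apply Itô to Y = log X: dY = (mu - sigma^2/2) dt + sigma dB, so Y_t = log(x_0) + (mu - sigma^2/2) t + sigma B_t and hence X_t = x_0 * exp((mu - sigma^2/2) t + sigma B_t).
With mu = -3/4, sigma = sqrt(2), x_0 = 1/3, this gives:
  X_t = 1/3 * exp((-7/4) * t + (sqrt(2)) * B_t).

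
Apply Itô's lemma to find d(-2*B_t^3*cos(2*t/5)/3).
d(-2*B_t^3*cos(2*t/5)/3) = (2*B_t*(2*B_t^2*sin(2*t/5)/15 - cos(2*t/5))) dt + (-2*B_t^2*cos(2*t/5)) dB_t

Itô's formula for f(t, x): d f(t, B_t) = (f_t + (1/2) f_xx) dt + f_x dB_t. Compute partials of f(t, x) = -2*x^3*cos(2*t/5)/3:
  f_t(t,x)  = 4*x^3*sin(2*t/5)/15
  f_x(t,x)  = -2*x^2*cos(2*t/5)
  f_xx(t,x) = -4*x*cos(2*t/5)
Assemble drift = f_t + (1/2) f_xx = 2*x*(2*x^2*sin(2*t/5)/15 - cos(2*t/5)) and diffusion = f_x = -2*x^2*cos(2*t/5). Substituting x = B_t:
  d(-2*B_t^3*cos(2*t/5)/3) = (2*B_t*(2*B_t^2*sin(2*t/5)/15 - cos(2*t/5))) dt + (-2*B_t^2*cos(2*t/5)) dB_t.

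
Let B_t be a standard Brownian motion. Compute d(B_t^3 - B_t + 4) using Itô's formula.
d(B_t^3 - B_t + 4) = (3*B_t) dt + (3*B_t^2 - 1) dB_t

Itô's formula for f(B_t) gives d f(B_t) = f'(B_t) dB_t + (1/2) f''(B_t) dt. Compute derivatives of f(x) = x^3 - x + 4:
  f'(x)  = 3*x^2 - 1
  f''(x) = 6*x
Substitute x = B_t and multiply the f'' term by 1/2:
  drift     = (1/2) * (6*x) evaluated at B_t = 3*B_t
  diffusion = (3*x^2 - 1) evaluated at B_t = 3*B_t^2 - 1
Therefore d(B_t^3 - B_t + 4) = (3*B_t) dt + (3*B_t^2 - 1) dB_t.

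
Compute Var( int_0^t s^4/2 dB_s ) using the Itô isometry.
Var = t^9/36

The Itô integral of a deterministic integrand f(s) has mean 0 because each increment f(s) * (B_{s+ds} - B_s) has mean 0. By the Itô isometry:
  Var( int_0^t f(s) dB_s ) = E[ (int_0^t f(s) dB_s)^2 ] = int_0^t f(s)^2 ds.
Here f(s) = s^4/2, so f(s)^2 = s^8/4. Integrate:
  int_0^t (s^8/4) ds = t^9/36.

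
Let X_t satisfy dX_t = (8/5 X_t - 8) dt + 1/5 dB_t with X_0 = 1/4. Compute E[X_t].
E[X_t] = 5 - 19*exp(8*t/5)/4

Taking expectations and using E[dB_t] = 0, the mean m(t) = E[X_t] satisfies the ODE m'(t) = a m(t) + b with m(0) = x_0. With a = 8/5, b = -8, x_0 = 1/4, the solution is
  m(t) = x_0 * exp(a t) + (b/a) * (exp(a t) - 1)
       = (1/4) * exp((8/5) t) + ((-8)/(8/5)) * (exp((8/5) t) - 1)
       = 5 - 19*exp(8*t/5)/4.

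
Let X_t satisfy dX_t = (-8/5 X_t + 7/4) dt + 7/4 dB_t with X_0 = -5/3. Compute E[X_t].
E[X_t] = 35/32 - 265*exp(-8*t/5)/96

Taking expectations and using E[dB_t] = 0, the mean m(t) = E[X_t] satisfies the ODE m'(t) = a m(t) + b with m(0) = x_0. With a = -8/5, b = 7/4, x_0 = -5/3, the solution is
  m(t) = x_0 * exp(a t) + (b/a) * (exp(a t) - 1)
       = (-5/3) * exp((-8/5) t) + ((7/4)/(-8/5)) * (exp((-8/5) t) - 1)
       = 35/32 - 265*exp(-8*t/5)/96.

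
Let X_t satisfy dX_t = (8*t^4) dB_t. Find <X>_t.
<X>_t = 64*t^9/9

For an Itô process dX_t = a(t) dt + b(t) dB_t, the quadratic variation is <X>_t = int_0^t b(s)^2 ds (the drift term does not contribute). Here b(s) = 8*s^4, so
  b(s)^2 = 64*s^8.
Integrating from 0 to t:
  <X>_t = int_0^t (64*s^8) ds = 64*t^9/9.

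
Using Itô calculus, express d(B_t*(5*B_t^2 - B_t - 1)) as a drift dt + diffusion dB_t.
d(B_t*(5*B_t^2 - B_t - 1)) = (15*B_t - 1) dt + (15*B_t^2 - 2*B_t - 1) dB_t

Itô's formula for f(B_t) gives d f(B_t) = f'(B_t) dB_t + (1/2) f''(B_t) dt. Compute derivatives of f(x) = x*(5*x^2 - x - 1):
  f'(x)  = 15*x^2 - 2*x - 1
  f''(x) = 30*x - 2
Substitute x = B_t and multiply the f'' term by 1/2:
  drift     = (1/2) * (30*x - 2) evaluated at B_t = 15*B_t - 1
  diffusion = (15*x^2 - 2*x - 1) evaluated at B_t = 15*B_t^2 - 2*B_t - 1
Therefore d(B_t*(5*B_t^2 - B_t - 1)) = (15*B_t - 1) dt + (15*B_t^2 - 2*B_t - 1) dB_t.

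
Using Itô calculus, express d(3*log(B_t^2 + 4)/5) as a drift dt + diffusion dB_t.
d(3*log(B_t^2 + 4)/5) = (3*(4 - B_t^2)/(5*(B_t^2 + 4)^2)) dt + (6*B_t/(5*(B_t^2 + 4))) dB_t

Itô's formula for f(B_t) gives d f(B_t) = f'(B_t) dB_t + (1/2) f''(B_t) dt. Compute derivatives of f(x) = 3*log(x^2 + 4)/5:
  f'(x)  = 6*x/(5*(x^2 + 4))
  f''(x) = 6*(4 - x^2)/(5*(x^2 + 4)^2)
Substitute x = B_t and multiply the f'' term by 1/2:
  drift     = (1/2) * (6*(4 - x^2)/(5*(x^2 + 4)^2)) evaluated at B_t = 3*(4 - B_t^2)/(5*(B_t^2 + 4)^2)
  diffusion = (6*x/(5*(x^2 + 4))) evaluated at B_t = 6*B_t/(5*(B_t^2 + 4))
Therefore d(3*log(B_t^2 + 4)/5) = (3*(4 - B_t^2)/(5*(B_t^2 + 4)^2)) dt + (6*B_t/(5*(B_t^2 + 4))) dB_t.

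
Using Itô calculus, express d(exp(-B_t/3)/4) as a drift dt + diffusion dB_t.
d(exp(-B_t/3)/4) = (exp(-B_t/3)/72) dt + (-exp(-B_t/3)/12) dB_t

Itô's formula for f(B_t) gives d f(B_t) = f'(B_t) dB_t + (1/2) f''(B_t) dt. Compute derivatives of f(x) = exp(-x/3)/4:
  f'(x)  = -exp(-x/3)/12
  f''(x) = exp(-x/3)/36
Substitute x = B_t and multiply the f'' term by 1/2:
  drift     = (1/2) * (exp(-x/3)/36) evaluated at B_t = exp(-B_t/3)/72
  diffusion = (-exp(-x/3)/12) evaluated at B_t = -exp(-B_t/3)/12
Therefore d(exp(-B_t/3)/4) = (exp(-B_t/3)/72) dt + (-exp(-B_t/3)/12) dB_t.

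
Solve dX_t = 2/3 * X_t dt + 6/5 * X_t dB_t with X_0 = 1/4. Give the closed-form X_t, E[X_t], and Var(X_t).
X_t = 1/4 * exp((-4/75) t + (6/5) B_t); E[X_t] = exp(2*t/3)/4; Var(X_t) = (exp(36*t/25) - 1)*exp(4*t/3)/16

For GBM dX = mu X dt + sigma X dB with X_0 = x_0, apply Itô to Y = log X: dY = (mu - sigma^2/2) dt + sigma dB, so Y_t = log(x_0) + (mu - sigma^2/2) t + sigma B_t and hence X_t = x_0 * exp((mu - sigma^2/2) t + sigma B_t).
With mu = 2/3, sigma = 6/5, x_0 = 1/4, this gives:
  X_t = 1/4 * exp((-4/75) * t + (6/5) * B_t).
Since sigma*B_t ~ Normal(0, sigma^2 t), E[exp(sigma*B_t)] = exp(sigma^2 t / 2); so E[X_t] = x_0 * exp((mu - sigma^2/2) t) * exp(sigma^2 t / 2) = x_0 * exp(mu t) = exp(2*t/3)/4.
Var(X_t) = E[X_t^2] - (E[X_t])^2 = x_0^2 * exp(2 mu t) * (exp(sigma^2 t) - 1) = (exp(36*t/25) - 1)*exp(4*t/3)/16.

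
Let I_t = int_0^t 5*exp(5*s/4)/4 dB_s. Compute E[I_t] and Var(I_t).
E[I_t] = 0; Var(I_t) = 5*exp(5*t/2)/8 - 5/8

The Itô integral of a deterministic integrand f(s) has mean 0 because each increment f(s) * (B_{s+ds} - B_s) has mean 0. By the Itô isometry:
  Var( int_0^t f(s) dB_s ) = E[ (int_0^t f(s) dB_s)^2 ] = int_0^t f(s)^2 ds.
Here f(s) = 5*exp(5*s/4)/4, so f(s)^2 = 25*exp(5*s/2)/16. Integrate:
  int_0^t (25*exp(5*s/2)/16) ds = 5*exp(5*t/2)/8 - 5/8.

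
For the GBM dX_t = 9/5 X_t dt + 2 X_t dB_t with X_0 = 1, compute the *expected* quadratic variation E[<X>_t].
E[<X>_t] = 10*exp(38*t/5)/19 - 10/19

<X>_t = int_0^t (2 * X_s)^2 ds. Taking expectation inside the integral: E[<X>_t] = 2^2 * int_0^t E[X_s^2] ds. For GBM, E[X_s^2] = x_0^2 * exp((2 mu + sigma^2) s). Integrating:
  E[<X>_t] = 2^2 * 1^2 * (exp((2*(9/5) + 2^2) t) - 1) / (2*(9/5) + 2^2)
           = 2^2 * 1^2 * (exp((38/5) t) - 1) / (38/5) = 10*exp(38*t/5)/19 - 10/19.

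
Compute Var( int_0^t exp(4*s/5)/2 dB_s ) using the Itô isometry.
Var = 5*exp(8*t/5)/32 - 5/32

The Itô integral of a deterministic integrand f(s) has mean 0 because each increment f(s) * (B_{s+ds} - B_s) has mean 0. By the Itô isometry:
  Var( int_0^t f(s) dB_s ) = E[ (int_0^t f(s) dB_s)^2 ] = int_0^t f(s)^2 ds.
Here f(s) = exp(4*s/5)/2, so f(s)^2 = exp(8*s/5)/4. Integrate:
  int_0^t (exp(8*s/5)/4) ds = 5*exp(8*t/5)/32 - 5/32.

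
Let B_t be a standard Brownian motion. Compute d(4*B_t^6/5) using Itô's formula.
d(4*B_t^6/5) = (12*B_t^4) dt + (24*B_t^5/5) dB_t

Itô's formula for f(B_t) gives d f(B_t) = f'(B_t) dB_t + (1/2) f''(B_t) dt. Compute derivatives of f(x) = 4*x^6/5:
  f'(x)  = 24*x^5/5
  f''(x) = 24*x^4
Substitute x = B_t and multiply the f'' term by 1/2:
  drift     = (1/2) * (24*x^4) evaluated at B_t = 12*B_t^4
  diffusion = (24*x^5/5) evaluated at B_t = 24*B_t^5/5
Therefore d(4*B_t^6/5) = (12*B_t^4) dt + (24*B_t^5/5) dB_t.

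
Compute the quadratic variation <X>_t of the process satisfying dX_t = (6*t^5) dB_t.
<X>_t = 36*t^11/11

For an Itô process dX_t = a(t) dt + b(t) dB_t, the quadratic variation is <X>_t = int_0^t b(s)^2 ds (the drift term does not contribute). Here b(s) = 6*s^5, so
  b(s)^2 = 36*s^10.
Integrating from 0 to t:
  <X>_t = int_0^t (36*s^10) ds = 36*t^11/11.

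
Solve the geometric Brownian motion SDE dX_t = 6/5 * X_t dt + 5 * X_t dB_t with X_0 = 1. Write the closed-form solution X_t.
X_t = 1 * exp((-113/10) * t + (5) * B_t)

For GBM dX = mu X dt + sigma X dB with X_0 = x_0, apply Itô to Y = log X: dY = (mu - sigma^2/2) dt + sigma dB, so Y_t = log(x_0) + (mu - sigma^2/2) t + sigma B_t and hence X_t = x_0 * exp((mu - sigma^2/2) t + sigma B_t).
With mu = 6/5, sigma = 5, x_0 = 1, this gives:
  X_t = 1 * exp((-113/10) * t + (5) * B_t).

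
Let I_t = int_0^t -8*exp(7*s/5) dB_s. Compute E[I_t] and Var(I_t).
E[I_t] = 0; Var(I_t) = 160*exp(14*t/5)/7 - 160/7

The Itô integral of a deterministic integrand f(s) has mean 0 because each increment f(s) * (B_{s+ds} - B_s) has mean 0. By the Itô isometry:
  Var( int_0^t f(s) dB_s ) = E[ (int_0^t f(s) dB_s)^2 ] = int_0^t f(s)^2 ds.
Here f(s) = -8*exp(7*s/5), so f(s)^2 = 64*exp(14*s/5). Integrate:
  int_0^t (64*exp(14*s/5)) ds = 160*exp(14*t/5)/7 - 160/7.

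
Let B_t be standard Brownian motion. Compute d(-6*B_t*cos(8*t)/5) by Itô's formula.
d(-6*B_t*cos(8*t)/5) = (48*B_t*sin(8*t)/5) dt + (-6*cos(8*t)/5) dB_t

Itô's formula for f(t, x): d f(t, B_t) = (f_t + (1/2) f_xx) dt + f_x dB_t. Compute partials of f(t, x) = -6*x*cos(8*t)/5:
  f_t(t,x)  = 48*x*sin(8*t)/5
  f_x(t,x)  = -6*cos(8*t)/5
  f_xx(t,x) = 0
Assemble drift = f_t + (1/2) f_xx = 48*x*sin(8*t)/5 and diffusion = f_x = -6*cos(8*t)/5. Substituting x = B_t:
  d(-6*B_t*cos(8*t)/5) = (48*B_t*sin(8*t)/5) dt + (-6*cos(8*t)/5) dB_t.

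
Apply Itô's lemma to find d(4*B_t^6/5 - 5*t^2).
d(4*B_t^6/5 - 5*t^2) = (12*B_t^4 - 10*t) dt + (24*B_t^5/5) dB_t

Itô's formula for f(t, x): d f(t, B_t) = (f_t + (1/2) f_xx) dt + f_x dB_t. Compute partials of f(t, x) = -5*t^2 + 4*x^6/5:
  f_t(t,x)  = -10*t
  f_x(t,x)  = 24*x^5/5
  f_xx(t,x) = 24*x^4
Assemble drift = f_t + (1/2) f_xx = -10*t + 12*x^4 and diffusion = f_x = 24*x^5/5. Substituting x = B_t:
  d(4*B_t^6/5 - 5*t^2) = (12*B_t^4 - 10*t) dt + (24*B_t^5/5) dB_t.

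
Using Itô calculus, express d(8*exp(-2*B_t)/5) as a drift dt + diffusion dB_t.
d(8*exp(-2*B_t)/5) = (16*exp(-2*B_t)/5) dt + (-16*exp(-2*B_t)/5) dB_t

Itô's formula for f(B_t) gives d f(B_t) = f'(B_t) dB_t + (1/2) f''(B_t) dt. Compute derivatives of f(x) = 8*exp(-2*x)/5:
  f'(x)  = -16*exp(-2*x)/5
  f''(x) = 32*exp(-2*x)/5
Substitute x = B_t and multiply the f'' term by 1/2:
  drift     = (1/2) * (32*exp(-2*x)/5) evaluated at B_t = 16*exp(-2*B_t)/5
  diffusion = (-16*exp(-2*x)/5) evaluated at B_t = -16*exp(-2*B_t)/5
Therefore d(8*exp(-2*B_t)/5) = (16*exp(-2*B_t)/5) dt + (-16*exp(-2*B_t)/5) dB_t.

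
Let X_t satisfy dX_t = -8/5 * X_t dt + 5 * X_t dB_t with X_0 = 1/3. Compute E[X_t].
E[X_t] = exp(-8*t/5)/3

For GBM dX = mu X dt + sigma X dB with X_0 = x_0, apply Itô to Y = log X: dY = (mu - sigma^2/2) dt + sigma dB, so Y_t = log(x_0) + (mu - sigma^2/2) t + sigma B_t and hence X_t = x_0 * exp((mu - sigma^2/2) t + sigma B_t).
With mu = -8/5, sigma = 5, x_0 = 1/3, this gives:
  X_t = 1/3 * exp((-141/10) * t + (5) * B_t).
Since sigma*B_t ~ Normal(0, sigma^2 t), E[exp(sigma*B_t)] = exp(sigma^2 t / 2); so E[X_t] = x_0 * exp((mu - sigma^2/2) t) * exp(sigma^2 t / 2) = x_0 * exp(mu t) = exp(-8*t/5)/3.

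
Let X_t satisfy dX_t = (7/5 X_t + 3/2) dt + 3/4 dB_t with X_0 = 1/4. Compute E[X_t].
E[X_t] = 37*exp(7*t/5)/28 - 15/14

Taking expectations and using E[dB_t] = 0, the mean m(t) = E[X_t] satisfies the ODE m'(t) = a m(t) + b with m(0) = x_0. With a = 7/5, b = 3/2, x_0 = 1/4, the solution is
  m(t) = x_0 * exp(a t) + (b/a) * (exp(a t) - 1)
       = (1/4) * exp((7/5) t) + ((3/2)/(7/5)) * (exp((7/5) t) - 1)
       = 37*exp(7*t/5)/28 - 15/14.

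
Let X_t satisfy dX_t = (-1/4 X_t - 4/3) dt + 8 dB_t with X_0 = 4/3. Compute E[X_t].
E[X_t] = -16/3 + 20*exp(-t/4)/3

Taking expectations and using E[dB_t] = 0, the mean m(t) = E[X_t] satisfies the ODE m'(t) = a m(t) + b with m(0) = x_0. With a = -1/4, b = -4/3, x_0 = 4/3, the solution is
  m(t) = x_0 * exp(a t) + (b/a) * (exp(a t) - 1)
       = (4/3) * exp((-1/4) t) + ((-4/3)/(-1/4)) * (exp((-1/4) t) - 1)
       = -16/3 + 20*exp(-t/4)/3.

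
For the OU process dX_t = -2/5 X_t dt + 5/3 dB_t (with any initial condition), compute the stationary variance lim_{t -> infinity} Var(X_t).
lim Var(X_t) = 125/36

The OU SDE dX = -theta X dt + sigma dB admits the integrating factor exp(theta t): d(exp(theta t) X_t) = sigma exp(theta t) dB_t. Integrating from 0 to t gives X_t = x_0 * exp(-theta t) + sigma * int_0^t exp(-theta (t-s)) dB_s for any initial x_0. The Itô integral has variance (by the Itô isometry) sigma^2 * int_0^t exp(-2 theta (t - s)) ds = sigma^2 * (1 - exp(-2 theta t)) / (2 theta), independent of x_0.
With theta = 2/5, sigma = 5/3:
  Var(X_t) = (5/3)^2 * (1 - exp(-2*2/5 t)) / (2 * 2/5) = 125/36 - 125*exp(-4*t/5)/36.
As t -> infinity, exp(-2*2/5 t) -> 0, so the stationary variance is sigma^2 / (2 theta) = 125/36.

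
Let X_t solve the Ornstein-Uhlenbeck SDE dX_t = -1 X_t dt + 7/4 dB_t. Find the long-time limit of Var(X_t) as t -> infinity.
lim Var(X_t) = 49/32

The OU SDE dX = -theta X dt + sigma dB admits the integrating factor exp(theta t): d(exp(theta t) X_t) = sigma exp(theta t) dB_t. Integrating from 0 to t gives X_t = x_0 * exp(-theta t) + sigma * int_0^t exp(-theta (t-s)) dB_s for any initial x_0. The Itô integral has variance (by the Itô isometry) sigma^2 * int_0^t exp(-2 theta (t - s)) ds = sigma^2 * (1 - exp(-2 theta t)) / (2 theta), independent of x_0.
With theta = 1, sigma = 7/4:
  Var(X_t) = (7/4)^2 * (1 - exp(-2*1 t)) / (2 * 1) = 49/32 - 49*exp(-2*t)/32.
As t -> infinity, exp(-2*1 t) -> 0, so the stationary variance is sigma^2 / (2 theta) = 49/32.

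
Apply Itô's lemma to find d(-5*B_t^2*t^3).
d(-5*B_t^2*t^3) = (5*t^2*(-3*B_t^2 - t)) dt + (-10*B_t*t^3) dB_t

Itô's formula for f(t, x): d f(t, B_t) = (f_t + (1/2) f_xx) dt + f_x dB_t. Compute partials of f(t, x) = -5*t^3*x^2:
  f_t(t,x)  = -15*t^2*x^2
  f_x(t,x)  = -10*t^3*x
  f_xx(t,x) = -10*t^3
Assemble drift = f_t + (1/2) f_xx = 5*t^2*(-t - 3*x^2) and diffusion = f_x = -10*t^3*x. Substituting x = B_t:
  d(-5*B_t^2*t^3) = (5*t^2*(-3*B_t^2 - t)) dt + (-10*B_t*t^3) dB_t.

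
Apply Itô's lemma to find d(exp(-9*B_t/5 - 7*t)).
d(exp(-9*B_t/5 - 7*t)) = (-269*exp(-9*B_t/5 - 7*t)/50) dt + (-9*exp(-9*B_t/5 - 7*t)/5) dB_t

Itô's formula for f(t, x): d f(t, B_t) = (f_t + (1/2) f_xx) dt + f_x dB_t. Compute partials of f(t, x) = exp(-7*t - 9*x/5):
  f_t(t,x)  = -7*exp(-7*t - 9*x/5)
  f_x(t,x)  = -9*exp(-7*t - 9*x/5)/5
  f_xx(t,x) = 81*exp(-7*t - 9*x/5)/25
Assemble drift = f_t + (1/2) f_xx = -269*exp(-7*t - 9*x/5)/50 and diffusion = f_x = -9*exp(-7*t - 9*x/5)/5. Substituting x = B_t:
  d(exp(-9*B_t/5 - 7*t)) = (-269*exp(-9*B_t/5 - 7*t)/50) dt + (-9*exp(-9*B_t/5 - 7*t)/5) dB_t.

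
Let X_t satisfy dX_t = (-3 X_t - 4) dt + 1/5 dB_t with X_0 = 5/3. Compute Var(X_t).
Var(X_t) = 1/150 - exp(-6*t)/150

The variance V(t) = Var(X_t) satisfies V'(t) = 2 a V(t) + c^2 with V(0) = 0 (drift coefficient is linear in X, diffusion is constant). With a = -3, c = 1/5, the solution is
  V(t) = (c^2 / (2 a)) * (exp(2 a t) - 1)
       = ((1/5)^2 / (2*(-3))) * (exp((-6) t) - 1)
       = 1/150 - exp(-6*t)/150.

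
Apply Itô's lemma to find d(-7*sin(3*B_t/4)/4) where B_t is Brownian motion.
d(-7*sin(3*B_t/4)/4) = (63*sin(3*B_t/4)/128) dt + (-21*cos(3*B_t/4)/16) dB_t

Itô's formula for f(B_t) gives d f(B_t) = f'(B_t) dB_t + (1/2) f''(B_t) dt. Compute derivatives of f(x) = -7*sin(3*x/4)/4:
  f'(x)  = -21*cos(3*x/4)/16
  f''(x) = 63*sin(3*x/4)/64
Substitute x = B_t and multiply the f'' term by 1/2:
  drift     = (1/2) * (63*sin(3*x/4)/64) evaluated at B_t = 63*sin(3*B_t/4)/128
  diffusion = (-21*cos(3*x/4)/16) evaluated at B_t = -21*cos(3*B_t/4)/16
Therefore d(-7*sin(3*B_t/4)/4) = (63*sin(3*B_t/4)/128) dt + (-21*cos(3*B_t/4)/16) dB_t.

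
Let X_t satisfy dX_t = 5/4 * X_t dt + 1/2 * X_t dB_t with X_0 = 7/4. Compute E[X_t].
E[X_t] = 7*exp(5*t/4)/4

For GBM dX = mu X dt + sigma X dB with X_0 = x_0, apply Itô to Y = log X: dY = (mu - sigma^2/2) dt + sigma dB, so Y_t = log(x_0) + (mu - sigma^2/2) t + sigma B_t and hence X_t = x_0 * exp((mu - sigma^2/2) t + sigma B_t).
With mu = 5/4, sigma = 1/2, x_0 = 7/4, this gives:
  X_t = 7/4 * exp((9/8) * t + (1/2) * B_t).
Since sigma*B_t ~ Normal(0, sigma^2 t), E[exp(sigma*B_t)] = exp(sigma^2 t / 2); so E[X_t] = x_0 * exp((mu - sigma^2/2) t) * exp(sigma^2 t / 2) = x_0 * exp(mu t) = 7*exp(5*t/4)/4.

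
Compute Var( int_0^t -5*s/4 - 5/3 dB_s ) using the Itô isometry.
Var = 25*t*(3*t^2 + 12*t + 16)/144

The Itô integral of a deterministic integrand f(s) has mean 0 because each increment f(s) * (B_{s+ds} - B_s) has mean 0. By the Itô isometry:
  Var( int_0^t f(s) dB_s ) = E[ (int_0^t f(s) dB_s)^2 ] = int_0^t f(s)^2 ds.
Here f(s) = -5*s/4 - 5/3, so f(s)^2 = 25*(3*s + 4)^2/144. Integrate:
  int_0^t (25*(3*s + 4)^2/144) ds = 25*t*(3*t^2 + 12*t + 16)/144.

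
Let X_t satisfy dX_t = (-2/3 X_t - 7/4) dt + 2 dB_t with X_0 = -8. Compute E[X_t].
E[X_t] = -21/8 - 43*exp(-2*t/3)/8

Taking expectations and using E[dB_t] = 0, the mean m(t) = E[X_t] satisfies the ODE m'(t) = a m(t) + b with m(0) = x_0. With a = -2/3, b = -7/4, x_0 = -8, the solution is
  m(t) = x_0 * exp(a t) + (b/a) * (exp(a t) - 1)
       = (-8) * exp((-2/3) t) + ((-7/4)/(-2/3)) * (exp((-2/3) t) - 1)
       = -21/8 - 43*exp(-2*t/3)/8.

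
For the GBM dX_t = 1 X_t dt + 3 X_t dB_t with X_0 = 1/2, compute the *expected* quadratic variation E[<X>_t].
E[<X>_t] = 9*exp(11*t)/44 - 9/44

<X>_t = int_0^t (3 * X_s)^2 ds. Taking expectation inside the integral: E[<X>_t] = 3^2 * int_0^t E[X_s^2] ds. For GBM, E[X_s^2] = x_0^2 * exp((2 mu + sigma^2) s). Integrating:
  E[<X>_t] = 3^2 * (1/2)^2 * (exp((2*1 + 3^2) t) - 1) / (2*1 + 3^2)
           = 3^2 * (1/2)^2 * (exp(11 t) - 1) / 11 = 9*exp(11*t)/44 - 9/44.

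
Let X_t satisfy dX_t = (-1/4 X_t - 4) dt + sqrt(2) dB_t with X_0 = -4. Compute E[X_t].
E[X_t] = -16 + 12*exp(-t/4)

Taking expectations and using E[dB_t] = 0, the mean m(t) = E[X_t] satisfies the ODE m'(t) = a m(t) + b with m(0) = x_0. With a = -1/4, b = -4, x_0 = -4, the solution is
  m(t) = x_0 * exp(a t) + (b/a) * (exp(a t) - 1)
       = (-4) * exp((-1/4) t) + ((-4)/(-1/4)) * (exp((-1/4) t) - 1)
       = -16 + 12*exp(-t/4).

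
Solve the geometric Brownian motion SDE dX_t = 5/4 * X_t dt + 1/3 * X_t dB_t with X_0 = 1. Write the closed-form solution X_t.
X_t = 1 * exp((43/36) * t + (1/3) * B_t)

For GBM dX = mu X dt + sigma X dB with X_0 = x_0, apply Itô to Y = log X: dY = (mu - sigma^2/2) dt + sigma dB, so Y_t = log(x_0) + (mu - sigma^2/2) t + sigma B_t and hence X_t = x_0 * exp((mu - sigma^2/2) t + sigma B_t).
With mu = 5/4, sigma = 1/3, x_0 = 1, this gives:
  X_t = 1 * exp((43/36) * t + (1/3) * B_t).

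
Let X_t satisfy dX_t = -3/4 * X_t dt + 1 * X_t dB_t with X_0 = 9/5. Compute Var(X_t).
Var(X_t) = (81*exp(t) - 81)*exp(-3*t/2)/25

For GBM dX = mu X dt + sigma X dB with X_0 = x_0, apply Itô to Y = log X: dY = (mu - sigma^2/2) dt + sigma dB, so Y_t = log(x_0) + (mu - sigma^2/2) t + sigma B_t and hence X_t = x_0 * exp((mu - sigma^2/2) t + sigma B_t).
With mu = -3/4, sigma = 1, x_0 = 9/5, this gives:
  X_t = 9/5 * exp((-5/4) * t + (1) * B_t).
Since sigma*B_t ~ Normal(0, sigma^2 t), E[exp(sigma*B_t)] = exp(sigma^2 t / 2); so E[X_t] = x_0 * exp((mu - sigma^2/2) t) * exp(sigma^2 t / 2) = x_0 * exp(mu t) = 9*exp(-3*t/4)/5.
Var(X_t) = E[X_t^2] - (E[X_t])^2 = x_0^2 * exp(2 mu t) * (exp(sigma^2 t) - 1) = (81*exp(t) - 81)*exp(-3*t/2)/25.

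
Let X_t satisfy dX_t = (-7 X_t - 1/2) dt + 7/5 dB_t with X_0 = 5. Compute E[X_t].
E[X_t] = -1/14 + 71*exp(-7*t)/14

Taking expectations and using E[dB_t] = 0, the mean m(t) = E[X_t] satisfies the ODE m'(t) = a m(t) + b with m(0) = x_0. With a = -7, b = -1/2, x_0 = 5, the solution is
  m(t) = x_0 * exp(a t) + (b/a) * (exp(a t) - 1)
       = 5 * exp((-7) t) + ((-1/2)/(-7)) * (exp((-7) t) - 1)
       = -1/14 + 71*exp(-7*t)/14.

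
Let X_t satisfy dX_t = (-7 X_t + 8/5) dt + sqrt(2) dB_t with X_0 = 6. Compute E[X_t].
E[X_t] = 8/35 + 202*exp(-7*t)/35

Taking expectations and using E[dB_t] = 0, the mean m(t) = E[X_t] satisfies the ODE m'(t) = a m(t) + b with m(0) = x_0. With a = -7, b = 8/5, x_0 = 6, the solution is
  m(t) = x_0 * exp(a t) + (b/a) * (exp(a t) - 1)
       = 6 * exp((-7) t) + ((8/5)/(-7)) * (exp((-7) t) - 1)
       = 8/35 + 202*exp(-7*t)/35.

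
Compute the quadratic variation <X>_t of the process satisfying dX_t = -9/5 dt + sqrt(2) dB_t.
<X>_t = 2*t

For an Itô process dX_t = a(t) dt + b(t) dB_t, the quadratic variation is <X>_t = int_0^t b(s)^2 ds (the drift term does not contribute). Here b(s) = sqrt(2), so
  b(s)^2 = 2.
Integrating from 0 to t:
  <X>_t = int_0^t (2) ds = 2*t.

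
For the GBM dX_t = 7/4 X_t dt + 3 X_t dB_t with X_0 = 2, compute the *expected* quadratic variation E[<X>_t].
E[<X>_t] = 72*exp(25*t/2)/25 - 72/25

<X>_t = int_0^t (3 * X_s)^2 ds. Taking expectation inside the integral: E[<X>_t] = 3^2 * int_0^t E[X_s^2] ds. For GBM, E[X_s^2] = x_0^2 * exp((2 mu + sigma^2) s). Integrating:
  E[<X>_t] = 3^2 * 2^2 * (exp((2*(7/4) + 3^2) t) - 1) / (2*(7/4) + 3^2)
           = 3^2 * 2^2 * (exp((25/2) t) - 1) / (25/2) = 72*exp(25*t/2)/25 - 72/25.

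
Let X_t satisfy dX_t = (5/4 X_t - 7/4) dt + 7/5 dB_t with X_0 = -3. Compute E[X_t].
E[X_t] = 7/5 - 22*exp(5*t/4)/5

Taking expectations and using E[dB_t] = 0, the mean m(t) = E[X_t] satisfies the ODE m'(t) = a m(t) + b with m(0) = x_0. With a = 5/4, b = -7/4, x_0 = -3, the solution is
  m(t) = x_0 * exp(a t) + (b/a) * (exp(a t) - 1)
       = (-3) * exp((5/4) t) + ((-7/4)/(5/4)) * (exp((5/4) t) - 1)
       = 7/5 - 22*exp(5*t/4)/5.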